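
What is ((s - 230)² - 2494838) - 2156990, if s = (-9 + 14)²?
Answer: -4609803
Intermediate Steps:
s = 25 (s = 5² = 25)
((s - 230)² - 2494838) - 2156990 = ((25 - 230)² - 2494838) - 2156990 = ((-205)² - 2494838) - 2156990 = (42025 - 2494838) - 2156990 = -2452813 - 2156990 = -4609803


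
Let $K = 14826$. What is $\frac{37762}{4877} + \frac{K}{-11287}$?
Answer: $\frac{353913292}{55046699} \approx 6.4293$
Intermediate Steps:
$\frac{37762}{4877} + \frac{K}{-11287} = \frac{37762}{4877} + \frac{14826}{-11287} = 37762 \cdot \frac{1}{4877} + 14826 \left(- \frac{1}{11287}\right) = \frac{37762}{4877} - \frac{14826}{11287} = \frac{353913292}{55046699}$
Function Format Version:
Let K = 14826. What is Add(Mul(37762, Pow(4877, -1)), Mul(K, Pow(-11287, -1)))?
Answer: Rational(353913292, 55046699) ≈ 6.4293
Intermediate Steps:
Add(Mul(37762, Pow(4877, -1)), Mul(K, Pow(-11287, -1))) = Add(Mul(37762, Pow(4877, -1)), Mul(14826, Pow(-11287, -1))) = Add(Mul(37762, Rational(1, 4877)), Mul(14826, Rational(-1, 11287))) = Add(Rational(37762, 4877), Rational(-14826, 11287)) = Rational(353913292, 55046699)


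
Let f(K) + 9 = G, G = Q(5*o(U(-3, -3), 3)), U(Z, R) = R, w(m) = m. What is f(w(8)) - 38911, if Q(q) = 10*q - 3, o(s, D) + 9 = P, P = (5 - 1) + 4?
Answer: -38973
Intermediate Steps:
P = 8 (P = 4 + 4 = 8)
o(s, D) = -1 (o(s, D) = -9 + 8 = -1)
Q(q) = -3 + 10*q
G = -53 (G = -3 + 10*(5*(-1)) = -3 + 10*(-5) = -3 - 50 = -53)
f(K) = -62 (f(K) = -9 - 53 = -62)
f(w(8)) - 38911 = -62 - 38911 = -38973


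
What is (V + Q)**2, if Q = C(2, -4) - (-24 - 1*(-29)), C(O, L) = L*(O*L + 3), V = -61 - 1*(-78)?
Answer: 1024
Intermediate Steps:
V = 17 (V = -61 + 78 = 17)
C(O, L) = L*(3 + L*O) (C(O, L) = L*(L*O + 3) = L*(3 + L*O))
Q = 15 (Q = -4*(3 - 4*2) - (-24 - 1*(-29)) = -4*(3 - 8) - (-24 + 29) = -4*(-5) - 1*5 = 20 - 5 = 15)
(V + Q)**2 = (17 + 15)**2 = 32**2 = 1024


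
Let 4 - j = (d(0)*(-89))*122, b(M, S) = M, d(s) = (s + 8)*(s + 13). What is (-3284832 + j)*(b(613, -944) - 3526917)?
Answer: 7601286797184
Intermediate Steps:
d(s) = (8 + s)*(13 + s)
j = 1129236 (j = 4 - (104 + 0² + 21*0)*(-89)*122 = 4 - (104 + 0 + 0)*(-89)*122 = 4 - 104*(-89)*122 = 4 - (-9256)*122 = 4 - 1*(-1129232) = 4 + 1129232 = 1129236)
(-3284832 + j)*(b(613, -944) - 3526917) = (-3284832 + 1129236)*(613 - 3526917) = -2155596*(-3526304) = 7601286797184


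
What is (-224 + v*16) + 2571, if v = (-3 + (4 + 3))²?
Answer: 2603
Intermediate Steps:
v = 16 (v = (-3 + 7)² = 4² = 16)
(-224 + v*16) + 2571 = (-224 + 16*16) + 2571 = (-224 + 256) + 2571 = 32 + 2571 = 2603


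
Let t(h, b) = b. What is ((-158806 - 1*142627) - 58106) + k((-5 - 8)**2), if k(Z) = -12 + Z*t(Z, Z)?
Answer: -330990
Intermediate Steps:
k(Z) = -12 + Z**2 (k(Z) = -12 + Z*Z = -12 + Z**2)
((-158806 - 1*142627) - 58106) + k((-5 - 8)**2) = ((-158806 - 1*142627) - 58106) + (-12 + ((-5 - 8)**2)**2) = ((-158806 - 142627) - 58106) + (-12 + ((-13)**2)**2) = (-301433 - 58106) + (-12 + 169**2) = -359539 + (-12 + 28561) = -359539 + 28549 = -330990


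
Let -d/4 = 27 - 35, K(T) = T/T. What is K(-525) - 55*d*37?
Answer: -65119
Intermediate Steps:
K(T) = 1
d = 32 (d = -4*(27 - 35) = -4*(-8) = 32)
K(-525) - 55*d*37 = 1 - 55*32*37 = 1 - 1760*37 = 1 - 1*65120 = 1 - 65120 = -65119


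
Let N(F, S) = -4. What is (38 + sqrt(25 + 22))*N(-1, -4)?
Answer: -152 - 4*sqrt(47) ≈ -179.42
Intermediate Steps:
(38 + sqrt(25 + 22))*N(-1, -4) = (38 + sqrt(25 + 22))*(-4) = (38 + sqrt(47))*(-4) = -152 - 4*sqrt(47)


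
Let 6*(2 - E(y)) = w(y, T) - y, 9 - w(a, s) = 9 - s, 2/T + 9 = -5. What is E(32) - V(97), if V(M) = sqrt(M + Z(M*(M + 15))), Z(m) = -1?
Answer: 103/14 - 4*sqrt(6) ≈ -2.4408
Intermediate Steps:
T = -1/7 (T = 2/(-9 - 5) = 2/(-14) = 2*(-1/14) = -1/7 ≈ -0.14286)
w(a, s) = s (w(a, s) = 9 - (9 - s) = 9 + (-9 + s) = s)
V(M) = sqrt(-1 + M) (V(M) = sqrt(M - 1) = sqrt(-1 + M))
E(y) = 85/42 + y/6 (E(y) = 2 - (-1/7 - y)/6 = 2 + (1/42 + y/6) = 85/42 + y/6)
E(32) - V(97) = (85/42 + (1/6)*32) - sqrt(-1 + 97) = (85/42 + 16/3) - sqrt(96) = 103/14 - 4*sqrt(6)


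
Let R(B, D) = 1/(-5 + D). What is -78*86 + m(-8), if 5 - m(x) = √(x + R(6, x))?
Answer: -6703 - I*√1365/13 ≈ -6703.0 - 2.842*I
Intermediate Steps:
m(x) = 5 - √(x + 1/(-5 + x))
-78*86 + m(-8) = -78*86 + (5 - √((1 - 8*(-5 - 8))/(-5 - 8))) = -6708 + (5 - √((1 - 8*(-13))/(-13))) = -6708 + (5 - √(-(1 + 104)/13)) = -6708 + (5 - √(-1/13*105)) = -6708 + (5 - √(-105/13)) = -6708 + (5 - I*√1365/13) = -6703 - I*√1365/13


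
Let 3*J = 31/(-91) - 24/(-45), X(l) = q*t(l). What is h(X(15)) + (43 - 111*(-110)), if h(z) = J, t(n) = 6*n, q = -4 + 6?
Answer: 50176298/4095 ≈ 12253.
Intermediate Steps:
q = 2
X(l) = 12*l (X(l) = 2*(6*l) = 12*l)
J = 263/4095 (J = (31/(-91) - 24/(-45))/3 = (31*(-1/91) - 24*(-1/45))/3 = (-31/91 + 8/15)/3 = (⅓)*(263/1365) = 263/4095 ≈ 0.064225)
h(z) = 263/4095
h(X(15)) + (43 - 111*(-110)) = 263/4095 + (43 - 111*(-110)) = 263/4095 + (43 + 12210) = 263/4095 + 12253 = 50176298/4095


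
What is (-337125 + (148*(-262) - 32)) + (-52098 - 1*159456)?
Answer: -587487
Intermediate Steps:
(-337125 + (148*(-262) - 32)) + (-52098 - 1*159456) = (-337125 + (-38776 - 32)) + (-52098 - 159456) = (-337125 - 38808) - 211554 = -375933 - 211554 = -587487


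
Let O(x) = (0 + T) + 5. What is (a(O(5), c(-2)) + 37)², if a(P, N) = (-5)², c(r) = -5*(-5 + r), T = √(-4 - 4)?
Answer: 3844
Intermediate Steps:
T = 2*I*√2 (T = √(-8) = 2*I*√2 ≈ 2.8284*I)
c(r) = 25 - 5*r
O(x) = 5 + 2*I*√2 (O(x) = (0 + 2*I*√2) + 5 = 2*I*√2 + 5 = 5 + 2*I*√2)
a(P, N) = 25
(a(O(5), c(-2)) + 37)² = (25 + 37)² = 62² = 3844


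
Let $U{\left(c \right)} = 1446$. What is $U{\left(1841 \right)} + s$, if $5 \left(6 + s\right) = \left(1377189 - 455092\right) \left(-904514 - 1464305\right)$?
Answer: $- \frac{2184280886243}{5} \approx -4.3686 \cdot 10^{11}$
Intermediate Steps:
$s = - \frac{2184280893473}{5}$ ($s = -6 + \frac{\left(1377189 - 455092\right) \left(-904514 - 1464305\right)}{5} = -6 + \frac{922097 \left(-2368819\right)}{5} = -6 + \frac{1}{5} \left(-2184280893443\right) = -6 - \frac{2184280893443}{5} = - \frac{2184280893473}{5} \approx -4.3686 \cdot 10^{11}$)
$U{\left(1841 \right)} + s = 1446 - \frac{2184280893473}{5} = - \frac{2184280886243}{5}$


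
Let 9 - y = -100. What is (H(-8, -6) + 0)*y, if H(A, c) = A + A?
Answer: -1744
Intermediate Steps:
y = 109 (y = 9 - 1*(-100) = 9 + 100 = 109)
H(A, c) = 2*A
(H(-8, -6) + 0)*y = (2*(-8) + 0)*109 = (-16 + 0)*109 = -16*109 = -1744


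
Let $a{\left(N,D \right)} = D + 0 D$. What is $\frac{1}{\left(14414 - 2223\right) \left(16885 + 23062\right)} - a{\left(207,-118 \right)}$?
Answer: $\frac{57465277487}{486993877} \approx 118.0$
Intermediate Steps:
$a{\left(N,D \right)} = D$ ($a{\left(N,D \right)} = D + 0 = D$)
$\frac{1}{\left(14414 - 2223\right) \left(16885 + 23062\right)} - a{\left(207,-118 \right)} = \frac{1}{\left(14414 - 2223\right) \left(16885 + 23062\right)} - -118 = \frac{1}{12191 \cdot 39947} + 118 = \frac{1}{486993877} + 118 = \frac{57465277487}{486993877}$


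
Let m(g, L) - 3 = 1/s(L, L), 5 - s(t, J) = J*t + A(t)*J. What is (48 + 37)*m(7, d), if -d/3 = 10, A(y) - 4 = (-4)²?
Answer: 15028/59 ≈ 254.71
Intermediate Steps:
A(y) = 20 (A(y) = 4 + (-4)² = 4 + 16 = 20)
d = -30 (d = -3*10 = -30)
s(t, J) = 5 - 20*J - J*t (s(t, J) = 5 - (J*t + 20*J) = 5 - (20*J + J*t) = 5 + (-20*J - J*t) = 5 - 20*J - J*t)
m(g, L) = 3 + 1/(5 - L² - 20*L) (m(g, L) = 3 + 1/(5 - 20*L - L*L) = 3 + 1/(5 - 20*L - L²) = 3 + 1/(5 - L² - 20*L))
(48 + 37)*m(7, d) = (48 + 37)*((-16 + 3*(-30)² + 60*(-30))/(-5 + (-30)² + 20*(-30))) = 85*((-16 + 3*900 - 1800)/(-5 + 900 - 600)) = 85*((-16 + 2700 - 1800)/295) = 85*((1/295)*884) = 85*(884/295) = 15028/59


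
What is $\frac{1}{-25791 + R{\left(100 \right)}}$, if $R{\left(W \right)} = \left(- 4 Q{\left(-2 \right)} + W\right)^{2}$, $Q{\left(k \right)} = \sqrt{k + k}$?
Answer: $- \frac{3171}{50788205} + \frac{64 i}{10157641} \approx -6.2436 \cdot 10^{-5} + 6.3007 \cdot 10^{-6} i$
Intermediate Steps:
$Q{\left(k \right)} = \sqrt{2} \sqrt{k}$ ($Q{\left(k \right)} = \sqrt{2 k} = \sqrt{2} \sqrt{k}$)
$R{\left(W \right)} = \left(W - 8 i\right)^{2}$ ($R{\left(W \right)} = \left(- 4 \sqrt{2} \sqrt{-2} + W\right)^{2} = \left(- 4 \sqrt{2} i \sqrt{2} + W\right)^{2} = \left(- 4 \cdot 2 i + W\right)^{2} = \left(- 8 i + W\right)^{2} = \left(W - 8 i\right)^{2}$)
$\frac{1}{-25791 + R{\left(100 \right)}} = \frac{1}{-25791 + \left(100 - 8 i\right)^{2}}$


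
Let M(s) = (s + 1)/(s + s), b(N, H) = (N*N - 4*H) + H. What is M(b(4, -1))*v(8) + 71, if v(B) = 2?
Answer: 1369/19 ≈ 72.053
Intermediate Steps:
b(N, H) = N**2 - 3*H (b(N, H) = (N**2 - 4*H) + H = N**2 - 3*H)
M(s) = (1 + s)/(2*s) (M(s) = (1 + s)/((2*s)) = (1 + s)*(1/(2*s)) = (1 + s)/(2*s))
M(b(4, -1))*v(8) + 71 = ((1 + (4**2 - 3*(-1)))/(2*(4**2 - 3*(-1))))*2 + 71 = ((1 + (16 + 3))/(2*(16 + 3)))*2 + 71 = ((1/2)*(1 + 19)/19)*2 + 71 = ((1/2)*(1/19)*20)*2 + 71 = (10/19)*2 + 71 = 20/19 + 71 = 1369/19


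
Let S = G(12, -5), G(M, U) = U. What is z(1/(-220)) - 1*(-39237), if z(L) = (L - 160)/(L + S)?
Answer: 43235138/1101 ≈ 39269.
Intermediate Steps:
S = -5
z(L) = (-160 + L)/(-5 + L) (z(L) = (L - 160)/(L - 5) = (-160 + L)/(-5 + L))
z(1/(-220)) - 1*(-39237) = (-160 + 1/(-220))/(-5 + 1/(-220)) - 1*(-39237) = (-160 - 1/220)/(-5 - 1/220) + 39237 = -35201/220/(-1101/220) + 39237 = -220/1101*(-35201/220) + 39237 = 35201/1101 + 39237 = 43235138/1101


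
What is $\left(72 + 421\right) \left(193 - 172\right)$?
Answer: $10353$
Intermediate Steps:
$\left(72 + 421\right) \left(193 - 172\right) = 493 \left(193 - 172\right) = 493 \cdot 21 = 10353$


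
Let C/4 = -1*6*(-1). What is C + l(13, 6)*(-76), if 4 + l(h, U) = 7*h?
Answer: -6588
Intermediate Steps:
C = 24 (C = 4*(-1*6*(-1)) = 4*(-6*(-1)) = 4*6 = 24)
l(h, U) = -4 + 7*h
C + l(13, 6)*(-76) = 24 + (-4 + 7*13)*(-76) = 24 + (-4 + 91)*(-76) = 24 + 87*(-76) = 24 - 6612 = -6588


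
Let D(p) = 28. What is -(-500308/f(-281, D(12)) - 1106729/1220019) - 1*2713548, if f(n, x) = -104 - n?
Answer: -65040233291671/23993707 ≈ -2.7107e+6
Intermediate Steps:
-(-500308/f(-281, D(12)) - 1106729/1220019) - 1*2713548 = -(-500308/(-104 - 1*(-281)) - 1106729/1220019) - 1*2713548 = -(-500308/(-104 + 281) - 1106729*1/1220019) - 2713548 = -(-500308/177 - 1106729/1220019) - 2713548 = -1*(-67842350765/23993707) - 2713548 = 67842350765/23993707 - 2713548 = -65040233291671/23993707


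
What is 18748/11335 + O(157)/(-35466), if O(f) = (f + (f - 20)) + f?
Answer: 659804483/402007110 ≈ 1.6413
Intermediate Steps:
O(f) = -20 + 3*f (O(f) = (f + (-20 + f)) + f = (-20 + 2*f) + f = -20 + 3*f)
18748/11335 + O(157)/(-35466) = 18748/11335 + (-20 + 3*157)/(-35466) = 18748*(1/11335) + (-20 + 471)*(-1/35466) = 18748/11335 + 451*(-1/35466) = 18748/11335 - 451/35466 = 659804483/402007110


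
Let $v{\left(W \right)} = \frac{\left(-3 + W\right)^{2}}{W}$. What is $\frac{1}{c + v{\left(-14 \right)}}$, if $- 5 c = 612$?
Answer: $- \frac{70}{10013} \approx -0.0069909$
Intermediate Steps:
$c = - \frac{612}{5}$ ($c = \left(- \frac{1}{5}\right) 612 = - \frac{612}{5} \approx -122.4$)
$v{\left(W \right)} = \frac{\left(-3 + W\right)^{2}}{W}$
$\frac{1}{c + v{\left(-14 \right)}} = \frac{1}{- \frac{612}{5} + \frac{\left(-3 - 14\right)^{2}}{-14}} = \frac{1}{- \frac{612}{5} - \frac{\left(-17\right)^{2}}{14}} = \frac{1}{- \frac{612}{5} - \frac{289}{14}} = \frac{1}{- \frac{10013}{70}} = - \frac{70}{10013}$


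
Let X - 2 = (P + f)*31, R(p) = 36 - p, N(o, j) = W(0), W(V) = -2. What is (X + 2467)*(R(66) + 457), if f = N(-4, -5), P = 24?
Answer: 1345477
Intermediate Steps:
N(o, j) = -2
f = -2
X = 684 (X = 2 + (24 - 2)*31 = 2 + 22*31 = 2 + 682 = 684)
(X + 2467)*(R(66) + 457) = (684 + 2467)*((36 - 1*66) + 457) = 3151*((36 - 66) + 457) = 3151*(-30 + 457) = 3151*427 = 1345477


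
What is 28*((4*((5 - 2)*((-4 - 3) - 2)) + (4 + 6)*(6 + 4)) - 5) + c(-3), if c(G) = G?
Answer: -367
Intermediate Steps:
28*((4*((5 - 2)*((-4 - 3) - 2)) + (4 + 6)*(6 + 4)) - 5) + c(-3) = 28*((4*((5 - 2)*((-4 - 3) - 2)) + (4 + 6)*(6 + 4)) - 5) - 3 = 28*((4*(3*(-7 - 2)) + 10*10) - 5) - 3 = 28*((4*(3*(-9)) + 100) - 5) - 3 = 28*((4*(-27) + 100) - 5) - 3 = 28*((-108 + 100) - 5) - 3 = 28*(-8 - 5) - 3 = 28*(-13) - 3 = -364 - 3 = -367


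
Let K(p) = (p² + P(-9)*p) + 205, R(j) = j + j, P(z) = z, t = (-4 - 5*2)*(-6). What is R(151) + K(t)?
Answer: 6807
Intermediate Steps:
t = 84 (t = (-4 - 10)*(-6) = -14*(-6) = 84)
R(j) = 2*j
K(p) = 205 + p² - 9*p (K(p) = (p² - 9*p) + 205 = 205 + p² - 9*p)
R(151) + K(t) = 2*151 + (205 + 84² - 9*84) = 302 + (205 + 7056 - 756) = 302 + 6505 = 6807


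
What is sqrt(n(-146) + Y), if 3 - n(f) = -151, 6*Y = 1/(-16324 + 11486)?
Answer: sqrt(32441046927)/14514 ≈ 12.410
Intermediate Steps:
Y = -1/29028 (Y = 1/(6*(-16324 + 11486)) = (1/6)/(-4838) = (1/6)*(-1/4838) = -1/29028 ≈ -3.4450e-5)
n(f) = 154 (n(f) = 3 - 1*(-151) = 3 + 151 = 154)
sqrt(n(-146) + Y) = sqrt(154 - 1/29028) = sqrt(4470311/29028) = sqrt(32441046927)/14514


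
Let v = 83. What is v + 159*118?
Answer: 18845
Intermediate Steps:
v + 159*118 = 83 + 159*118 = 83 + 18762 = 18845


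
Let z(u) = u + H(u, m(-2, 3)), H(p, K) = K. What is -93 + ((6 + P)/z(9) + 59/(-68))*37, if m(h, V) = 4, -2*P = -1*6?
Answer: -87947/884 ≈ -99.488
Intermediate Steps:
P = 3 (P = -(-1)*6/2 = -½*(-6) = 3)
z(u) = 4 + u (z(u) = u + 4 = 4 + u)
-93 + ((6 + P)/z(9) + 59/(-68))*37 = -93 + ((6 + 3)/(4 + 9) + 59/(-68))*37 = -93 + (9/13 + 59*(-1/68))*37 = -93 + (9*(1/13) - 59/68)*37 = -93 + (9/13 - 59/68)*37 = -93 - 155/884*37 = -93 - 5735/884 = -87947/884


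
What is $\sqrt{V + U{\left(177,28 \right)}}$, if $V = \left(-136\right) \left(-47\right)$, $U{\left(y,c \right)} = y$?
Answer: $\sqrt{6569} \approx 81.049$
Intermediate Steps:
$V = 6392$
$\sqrt{V + U{\left(177,28 \right)}} = \sqrt{6392 + 177} = \sqrt{6569}$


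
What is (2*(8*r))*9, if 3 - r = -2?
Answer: 720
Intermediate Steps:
r = 5 (r = 3 - 1*(-2) = 3 + 2 = 5)
(2*(8*r))*9 = (2*(8*5))*9 = (2*40)*9 = 80*9 = 720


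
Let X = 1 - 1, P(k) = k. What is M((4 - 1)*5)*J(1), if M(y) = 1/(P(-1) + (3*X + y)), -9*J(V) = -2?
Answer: 1/63 ≈ 0.015873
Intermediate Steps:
J(V) = 2/9 (J(V) = -⅑*(-2) = 2/9)
X = 0
M(y) = 1/(-1 + y) (M(y) = 1/(-1 + (3*0 + y)) = 1/(-1 + (0 + y)) = 1/(-1 + y))
M((4 - 1)*5)*J(1) = (2/9)/(-1 + (4 - 1)*5) = (2/9)/(-1 + 3*5) = (2/9)/(-1 + 15) = (2/9)/14 = (1/14)*(2/9) = 1/63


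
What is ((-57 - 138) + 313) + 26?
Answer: 144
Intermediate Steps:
((-57 - 138) + 313) + 26 = (-195 + 313) + 26 = 118 + 26 = 144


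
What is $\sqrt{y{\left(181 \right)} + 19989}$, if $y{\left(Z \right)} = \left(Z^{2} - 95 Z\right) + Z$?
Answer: $2 \sqrt{8934} \approx 189.04$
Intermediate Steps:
$y{\left(Z \right)} = Z^{2} - 94 Z$
$\sqrt{y{\left(181 \right)} + 19989} = \sqrt{181 \left(-94 + 181\right) + 19989} = \sqrt{181 \cdot 87 + 19989} = \sqrt{15747 + 19989} = \sqrt{35736} = 2 \sqrt{8934}$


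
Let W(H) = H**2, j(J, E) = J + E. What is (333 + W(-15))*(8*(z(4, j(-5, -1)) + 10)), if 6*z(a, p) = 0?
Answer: 44640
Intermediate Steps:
j(J, E) = E + J
z(a, p) = 0 (z(a, p) = (1/6)*0 = 0)
(333 + W(-15))*(8*(z(4, j(-5, -1)) + 10)) = (333 + (-15)**2)*(8*(0 + 10)) = (333 + 225)*(8*10) = 558*80 = 44640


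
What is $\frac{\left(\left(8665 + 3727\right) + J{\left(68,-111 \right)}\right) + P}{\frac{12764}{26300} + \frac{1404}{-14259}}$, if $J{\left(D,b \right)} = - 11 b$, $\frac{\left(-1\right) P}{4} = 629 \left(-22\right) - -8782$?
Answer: $\frac{1057439241075}{12089723} \approx 87466.0$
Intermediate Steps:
$P = 20224$ ($P = - 4 \left(629 \left(-22\right) - -8782\right) = - 4 \left(-13838 + 8782\right) = \left(-4\right) \left(-5056\right) = 20224$)
$\frac{\left(\left(8665 + 3727\right) + J{\left(68,-111 \right)}\right) + P}{\frac{12764}{26300} + \frac{1404}{-14259}} = \frac{\left(\left(8665 + 3727\right) - -1221\right) + 20224}{\frac{12764}{26300} + \frac{1404}{-14259}} = \frac{\left(12392 + 1221\right) + 20224}{12764 \cdot \frac{1}{26300} + 1404 \left(- \frac{1}{14259}\right)} = \frac{13613 + 20224}{\frac{3191}{6575} - \frac{468}{4753}} = \frac{33837}{\frac{12089723}{31250975}} = 33837 \cdot \frac{31250975}{12089723} = \frac{1057439241075}{12089723}$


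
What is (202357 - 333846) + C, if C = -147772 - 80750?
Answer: -360011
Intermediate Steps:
C = -228522
(202357 - 333846) + C = (202357 - 333846) - 228522 = -131489 - 228522 = -360011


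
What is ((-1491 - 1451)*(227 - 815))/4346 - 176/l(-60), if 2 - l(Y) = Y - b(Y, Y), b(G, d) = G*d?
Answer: 1583528564/3978763 ≈ 398.00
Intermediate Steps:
l(Y) = 2 + Y**2 - Y (l(Y) = 2 - (Y - Y*Y) = 2 - (Y - Y**2) = 2 + (Y**2 - Y) = 2 + Y**2 - Y)
((-1491 - 1451)*(227 - 815))/4346 - 176/l(-60) = ((-1491 - 1451)*(227 - 815))/4346 - 176/(2 + (-60)**2 - 1*(-60)) = -2942*(-588)*(1/4346) - 176/(2 + 3600 + 60) = 1729896*(1/4346) - 176/3662 = 864948/2173 - 176*1/3662 = 864948/2173 - 88/1831 = 1583528564/3978763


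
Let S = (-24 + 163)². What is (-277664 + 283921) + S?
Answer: 25578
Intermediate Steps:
S = 19321 (S = 139² = 19321)
(-277664 + 283921) + S = (-277664 + 283921) + 19321 = 6257 + 19321 = 25578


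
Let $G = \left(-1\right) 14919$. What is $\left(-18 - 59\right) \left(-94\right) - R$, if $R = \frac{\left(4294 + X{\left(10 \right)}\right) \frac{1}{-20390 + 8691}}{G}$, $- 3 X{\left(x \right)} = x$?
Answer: $\frac{3789904678162}{523612143} \approx 7238.0$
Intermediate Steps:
$X{\left(x \right)} = - \frac{x}{3}$
$G = -14919$
$R = \frac{12872}{523612143}$ ($R = \frac{\left(4294 - \frac{10}{3}\right) \frac{1}{-20390 + 8691}}{-14919} = \frac{4294 - \frac{10}{3}}{-11699} \left(- \frac{1}{14919}\right) = \frac{12872}{3} \left(- \frac{1}{11699}\right) \left(- \frac{1}{14919}\right) = \left(- \frac{12872}{35097}\right) \left(- \frac{1}{14919}\right) = \frac{12872}{523612143} \approx 2.4583 \cdot 10^{-5}$)
$\left(-18 - 59\right) \left(-94\right) - R = \left(-18 - 59\right) \left(-94\right) - \frac{12872}{523612143} = \left(-77\right) \left(-94\right) - \frac{12872}{523612143} = 7238 - \frac{12872}{523612143} = \frac{3789904678162}{523612143}$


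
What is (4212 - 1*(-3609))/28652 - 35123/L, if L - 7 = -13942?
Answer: 1115329831/399265620 ≈ 2.7935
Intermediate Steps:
L = -13935 (L = 7 - 13942 = -13935)
(4212 - 1*(-3609))/28652 - 35123/L = (4212 - 1*(-3609))/28652 - 35123/(-13935) = (4212 + 3609)*(1/28652) - 35123*(-1/13935) = 7821*(1/28652) + 35123/13935 = 7821/28652 + 35123/13935 = 1115329831/399265620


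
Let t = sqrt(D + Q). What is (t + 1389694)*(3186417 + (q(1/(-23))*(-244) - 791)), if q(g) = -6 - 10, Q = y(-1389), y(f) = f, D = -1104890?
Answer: 4432470703820 + 3189530*I*sqrt(1106279) ≈ 4.4325e+12 + 3.3547e+9*I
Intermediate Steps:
Q = -1389
q(g) = -16
t = I*sqrt(1106279) (t = sqrt(-1104890 - 1389) = sqrt(-1106279) = I*sqrt(1106279) ≈ 1051.8*I)
(t + 1389694)*(3186417 + (q(1/(-23))*(-244) - 791)) = (I*sqrt(1106279) + 1389694)*(3186417 + (-16*(-244) - 791)) = (1389694 + I*sqrt(1106279))*(3186417 + (3904 - 791)) = (1389694 + I*sqrt(1106279))*(3186417 + 3113) = (1389694 + I*sqrt(1106279))*3189530 = 4432470703820 + 3189530*I*sqrt(1106279)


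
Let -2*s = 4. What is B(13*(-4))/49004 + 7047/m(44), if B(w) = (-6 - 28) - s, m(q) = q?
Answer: 86332445/539044 ≈ 160.16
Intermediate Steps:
s = -2 (s = -½*4 = -2)
B(w) = -32 (B(w) = (-6 - 28) - 1*(-2) = -34 + 2 = -32)
B(13*(-4))/49004 + 7047/m(44) = -32/49004 + 7047/44 = -32*1/49004 + 7047*(1/44) = -8/12251 + 7047/44 = 86332445/539044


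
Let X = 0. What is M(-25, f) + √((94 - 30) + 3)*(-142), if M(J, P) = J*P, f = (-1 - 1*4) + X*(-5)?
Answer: 125 - 142*√67 ≈ -1037.3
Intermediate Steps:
f = -5 (f = (-1 - 1*4) + 0*(-5) = (-1 - 4) + 0 = -5 + 0 = -5)
M(-25, f) + √((94 - 30) + 3)*(-142) = -25*(-5) + √((94 - 30) + 3)*(-142) = 125 + √(64 + 3)*(-142) = 125 + √67*(-142) = 125 - 142*√67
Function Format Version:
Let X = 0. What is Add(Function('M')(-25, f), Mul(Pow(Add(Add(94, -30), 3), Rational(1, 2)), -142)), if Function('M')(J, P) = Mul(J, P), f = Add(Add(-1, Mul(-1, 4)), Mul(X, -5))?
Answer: Add(125, Mul(-142, Pow(67, Rational(1, 2)))) ≈ -1037.3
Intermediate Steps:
f = -5 (f = Add(Add(-1, Mul(-1, 4)), Mul(0, -5)) = Add(Add(-1, -4), 0) = Add(-5, 0) = -5)
Add(Function('M')(-25, f), Mul(Pow(Add(Add(94, -30), 3), Rational(1, 2)), -142)) = Add(Mul(-25, -5), Mul(Pow(Add(Add(94, -30), 3), Rational(1, 2)), -142)) = Add(125, Mul(Pow(Add(64, 3), Rational(1, 2)), -142)) = Add(125, Mul(Pow(67, Rational(1, 2)), -142)) = Add(125, Mul(-142, Pow(67, Rational(1, 2))))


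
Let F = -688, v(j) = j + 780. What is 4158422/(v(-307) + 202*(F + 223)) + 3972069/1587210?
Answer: -2076357110029/49445294990 ≈ -41.993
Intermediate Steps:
v(j) = 780 + j
4158422/(v(-307) + 202*(F + 223)) + 3972069/1587210 = 4158422/((780 - 307) + 202*(-688 + 223)) + 3972069/1587210 = 4158422/(473 + 202*(-465)) + 3972069*(1/1587210) = 4158422/(473 - 93930) + 1324023/529070 = 4158422/(-93457) + 1324023/529070 = 4158422*(-1/93457) + 1324023/529070 = -4158422/93457 + 1324023/529070 = -2076357110029/49445294990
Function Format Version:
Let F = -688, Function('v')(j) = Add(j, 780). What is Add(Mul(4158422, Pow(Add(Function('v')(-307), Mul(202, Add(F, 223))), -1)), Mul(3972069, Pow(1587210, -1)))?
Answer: Rational(-2076357110029, 49445294990) ≈ -41.993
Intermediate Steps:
Function('v')(j) = Add(780, j)
Add(Mul(4158422, Pow(Add(Function('v')(-307), Mul(202, Add(F, 223))), -1)), Mul(3972069, Pow(1587210, -1))) = Add(Mul(4158422, Pow(Add(Add(780, -307), Mul(202, Add(-688, 223))), -1)), Mul(3972069, Pow(1587210, -1))) = Add(Mul(4158422, Pow(Add(473, Mul(202, -465)), -1)), Mul(3972069, Rational(1, 1587210))) = Add(Mul(4158422, Pow(Add(473, -93930), -1)), Rational(1324023, 529070)) = Add(Mul(4158422, Pow(-93457, -1)), Rational(1324023, 529070)) = Add(Mul(4158422, Rational(-1, 93457)), Rational(1324023, 529070)) = Add(Rational(-4158422, 93457), Rational(1324023, 529070)) = Rational(-2076357110029, 49445294990)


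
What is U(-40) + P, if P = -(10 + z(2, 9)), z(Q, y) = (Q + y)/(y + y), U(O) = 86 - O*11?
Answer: 9277/18 ≈ 515.39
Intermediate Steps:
U(O) = 86 - 11*O
z(Q, y) = (Q + y)/(2*y) (z(Q, y) = (Q + y)/((2*y)) = (Q + y)*(1/(2*y)) = (Q + y)/(2*y))
P = -191/18 (P = -(10 + (1/2)*(2 + 9)/9) = -(10 + (1/2)*(1/9)*11) = -(10 + 11/18) = -1*191/18 = -191/18 ≈ -10.611)
U(-40) + P = (86 - 11*(-40)) - 191/18 = (86 + 440) - 191/18 = 526 - 191/18 = 9277/18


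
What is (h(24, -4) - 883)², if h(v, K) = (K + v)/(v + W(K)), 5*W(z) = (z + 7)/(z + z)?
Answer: 712725981361/915849 ≈ 7.7821e+5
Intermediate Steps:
W(z) = (7 + z)/(10*z) (W(z) = ((z + 7)/(z + z))/5 = ((7 + z)/((2*z)))/5 = ((7 + z)*(1/(2*z)))/5 = ((7 + z)/(2*z))/5 = (7 + z)/(10*z))
h(v, K) = (K + v)/(v + (7 + K)/(10*K))
(h(24, -4) - 883)² = (10*(-4)*(-4 + 24)/(7 - 4 + 10*(-4)*24) - 883)² = (10*(-4)*20/(7 - 4 - 960) - 883)² = (10*(-4)*20/(-957) - 883)² = (10*(-4)*(-1/957)*20 - 883)² = (800/957 - 883)² = (-844231/957)² = 712725981361/915849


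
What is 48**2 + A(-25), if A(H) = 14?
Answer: 2318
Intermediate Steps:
48**2 + A(-25) = 48**2 + 14 = 2304 + 14 = 2318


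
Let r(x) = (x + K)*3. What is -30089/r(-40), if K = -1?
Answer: 30089/123 ≈ 244.63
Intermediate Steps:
r(x) = -3 + 3*x (r(x) = (x - 1)*3 = (-1 + x)*3 = -3 + 3*x)
-30089/r(-40) = -30089/(-3 + 3*(-40)) = -30089/(-3 - 120) = -30089/(-123) = -30089*(-1/123) = 30089/123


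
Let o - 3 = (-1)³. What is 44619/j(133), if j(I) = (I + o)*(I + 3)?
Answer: 14873/6120 ≈ 2.4302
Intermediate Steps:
o = 2 (o = 3 + (-1)³ = 3 - 1 = 2)
j(I) = (2 + I)*(3 + I) (j(I) = (I + 2)*(I + 3) = (2 + I)*(3 + I))
44619/j(133) = 44619/(6 + 133² + 5*133) = 44619/(6 + 17689 + 665) = 44619/18360 = 44619*(1/18360) = 14873/6120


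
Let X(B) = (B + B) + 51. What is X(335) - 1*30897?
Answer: -30176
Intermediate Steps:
X(B) = 51 + 2*B (X(B) = 2*B + 51 = 51 + 2*B)
X(335) - 1*30897 = (51 + 2*335) - 1*30897 = (51 + 670) - 30897 = 721 - 30897 = -30176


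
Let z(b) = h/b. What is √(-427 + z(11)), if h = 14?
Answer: I*√51513/11 ≈ 20.633*I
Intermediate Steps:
z(b) = 14/b
√(-427 + z(11)) = √(-427 + 14/11) = √(-4683/11) = I*√51513/11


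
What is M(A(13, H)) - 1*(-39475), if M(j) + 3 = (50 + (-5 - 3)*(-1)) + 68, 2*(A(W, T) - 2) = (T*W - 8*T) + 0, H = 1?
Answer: 39598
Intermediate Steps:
A(W, T) = 2 - 4*T + T*W/2 (A(W, T) = 2 + ((T*W - 8*T) + 0)/2 = 2 + ((-8*T + T*W) + 0)/2 = 2 + (-8*T + T*W)/2 = 2 + (-4*T + T*W/2) = 2 - 4*T + T*W/2)
M(j) = 123 (M(j) = -3 + ((50 + (-5 - 3)*(-1)) + 68) = -3 + ((50 - 8*(-1)) + 68) = -3 + ((50 + 8) + 68) = -3 + (58 + 68) = -3 + 126 = 123)
M(A(13, H)) - 1*(-39475) = 123 - 1*(-39475) = 123 + 39475 = 39598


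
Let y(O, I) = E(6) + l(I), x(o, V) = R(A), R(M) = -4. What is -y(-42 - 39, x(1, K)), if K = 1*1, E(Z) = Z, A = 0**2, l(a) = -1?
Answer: -5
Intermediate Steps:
A = 0
K = 1
x(o, V) = -4
y(O, I) = 5 (y(O, I) = 6 - 1 = 5)
-y(-42 - 39, x(1, K)) = -1*5 = -5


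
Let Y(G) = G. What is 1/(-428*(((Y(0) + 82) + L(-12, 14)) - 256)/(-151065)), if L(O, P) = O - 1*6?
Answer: -50355/27392 ≈ -1.8383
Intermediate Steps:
L(O, P) = -6 + O (L(O, P) = O - 6 = -6 + O)
1/(-428*(((Y(0) + 82) + L(-12, 14)) - 256)/(-151065)) = 1/(-428*(((0 + 82) + (-6 - 12)) - 256)/(-151065)) = 1/(-428*((82 - 18) - 256)*(-1/151065)) = 1/(-428*(64 - 256)*(-1/151065)) = 1/(-428*(-192)*(-1/151065)) = 1/(82176*(-1/151065)) = 1/(-27392/50355) = -50355/27392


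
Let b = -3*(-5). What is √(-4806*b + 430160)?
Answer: √358070 ≈ 598.39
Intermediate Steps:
b = 15
√(-4806*b + 430160) = √(-4806*15 + 430160) = √(-72090 + 430160) = √358070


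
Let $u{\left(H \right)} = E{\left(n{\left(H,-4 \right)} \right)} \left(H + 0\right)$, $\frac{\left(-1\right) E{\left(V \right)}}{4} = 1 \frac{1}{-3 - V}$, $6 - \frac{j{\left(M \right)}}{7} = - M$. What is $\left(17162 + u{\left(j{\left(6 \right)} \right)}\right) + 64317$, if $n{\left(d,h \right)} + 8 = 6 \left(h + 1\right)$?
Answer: $\frac{1873681}{23} \approx 81464.0$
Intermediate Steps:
$n{\left(d,h \right)} = -2 + 6 h$ ($n{\left(d,h \right)} = -8 + 6 \left(h + 1\right) = -8 + 6 \left(1 + h\right) = -8 + \left(6 + 6 h\right) = -2 + 6 h$)
$j{\left(M \right)} = 42 + 7 M$ ($j{\left(M \right)} = 42 - 7 \left(- M\right) = 42 + 7 M$)
$E{\left(V \right)} = - \frac{4}{-3 - V}$ ($E{\left(V \right)} = - 4 \cdot 1 \frac{1}{-3 - V} = - \frac{4}{-3 - V}$)
$u{\left(H \right)} = - \frac{4 H}{23}$ ($u{\left(H \right)} = \frac{4}{3 + \left(-2 + 6 \left(-4\right)\right)} \left(H + 0\right) = \frac{4}{3 - 26} H = \frac{4}{-23} H = 4 \left(- \frac{1}{23}\right) H = - \frac{4 H}{23}$)
$\left(17162 + u{\left(j{\left(6 \right)} \right)}\right) + 64317 = \left(17162 - \frac{4 \left(42 + 7 \cdot 6\right)}{23}\right) + 64317 = \left(17162 - \frac{4 \left(42 + 42\right)}{23}\right) + 64317 = \left(17162 - \frac{336}{23}\right) + 64317 = \frac{394390}{23} + 64317 = \frac{1873681}{23}$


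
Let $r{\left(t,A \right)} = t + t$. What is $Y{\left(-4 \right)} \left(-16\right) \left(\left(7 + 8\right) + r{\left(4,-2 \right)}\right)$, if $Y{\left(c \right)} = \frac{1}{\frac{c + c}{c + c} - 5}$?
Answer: $92$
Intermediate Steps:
$r{\left(t,A \right)} = 2 t$
$Y{\left(c \right)} = - \frac{1}{4}$ ($Y{\left(c \right)} = \frac{1}{\frac{2 c}{2 c} - 5} = \frac{1}{2 c \frac{1}{2 c} - 5} = \frac{1}{1 - 5} = \frac{1}{-4} = - \frac{1}{4}$)
$Y{\left(-4 \right)} \left(-16\right) \left(\left(7 + 8\right) + r{\left(4,-2 \right)}\right) = \left(- \frac{1}{4}\right) \left(-16\right) \left(\left(7 + 8\right) + 2 \cdot 4\right) = 4 \left(15 + 8\right) = 4 \cdot 23 = 92$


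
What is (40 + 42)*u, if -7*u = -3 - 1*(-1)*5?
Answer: -164/7 ≈ -23.429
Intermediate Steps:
u = -2/7 (u = -(-3 - 1*(-1)*5)/7 = -(-3 - (-1)*5)/7 = -(-3 - 1*(-5))/7 = -(-3 + 5)/7 = -⅐*2 = -2/7 ≈ -0.28571)
(40 + 42)*u = (40 + 42)*(-2/7) = 82*(-2/7) = -164/7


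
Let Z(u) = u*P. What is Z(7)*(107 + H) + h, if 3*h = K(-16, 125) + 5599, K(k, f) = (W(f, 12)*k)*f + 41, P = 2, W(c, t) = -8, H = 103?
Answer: 30460/3 ≈ 10153.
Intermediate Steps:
K(k, f) = 41 - 8*f*k (K(k, f) = (-8*k)*f + 41 = -8*f*k + 41 = 41 - 8*f*k)
Z(u) = 2*u (Z(u) = u*2 = 2*u)
h = 21640/3 (h = ((41 - 8*125*(-16)) + 5599)/3 = ((41 + 16000) + 5599)/3 = (16041 + 5599)/3 = (⅓)*21640 = 21640/3 ≈ 7213.3)
Z(7)*(107 + H) + h = (2*7)*(107 + 103) + 21640/3 = 14*210 + 21640/3 = 2940 + 21640/3 = 30460/3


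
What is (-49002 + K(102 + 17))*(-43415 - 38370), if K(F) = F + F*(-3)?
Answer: 4027093400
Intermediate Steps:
K(F) = -2*F (K(F) = F - 3*F = -2*F)
(-49002 + K(102 + 17))*(-43415 - 38370) = (-49002 - 2*(102 + 17))*(-43415 - 38370) = (-49002 - 2*119)*(-81785) = (-49002 - 238)*(-81785) = -49240*(-81785) = 4027093400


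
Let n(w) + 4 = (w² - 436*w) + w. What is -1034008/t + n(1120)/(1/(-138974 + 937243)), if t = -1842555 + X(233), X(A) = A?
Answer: 564145510844500568/921161 ≈ 6.1243e+11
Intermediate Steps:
n(w) = -4 + w² - 435*w (n(w) = -4 + ((w² - 436*w) + w) = -4 + (w² - 435*w) = -4 + w² - 435*w)
t = -1842322 (t = -1842555 + 233 = -1842322)
-1034008/t + n(1120)/(1/(-138974 + 937243)) = -1034008/(-1842322) + (-4 + 1120² - 435*1120)/(1/(-138974 + 937243)) = -1034008*(-1/1842322) + (-4 + 1254400 - 487200)/(1/798269) = 517004/921161 + 767196/(1/798269) = 517004/921161 + 767196*798269 = 517004/921161 + 612428783724 = 564145510844500568/921161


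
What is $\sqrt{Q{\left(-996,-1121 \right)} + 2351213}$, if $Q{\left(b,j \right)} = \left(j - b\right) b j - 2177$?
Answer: $2 i \sqrt{34303866} \approx 11714.0 i$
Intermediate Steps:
$Q{\left(b,j \right)} = -2177 + b j \left(j - b\right)$ ($Q{\left(b,j \right)} = b \left(j - b\right) j - 2177 = b j \left(j - b\right) - 2177 = -2177 + b j \left(j - b\right)$)
$\sqrt{Q{\left(-996,-1121 \right)} + 2351213} = \sqrt{\left(-2177 - 996 \left(-1121\right)^{2} - - 1121 \left(-996\right)^{2}\right) + 2351213} = \sqrt{\left(-2177 - 1251614436 - \left(-1121\right) 992016\right) + 2351213} = \sqrt{\left(-2177 - 1251614436 + 1112049936\right) + 2351213} = \sqrt{-139566677 + 2351213} = \sqrt{-137215464} = 2 i \sqrt{34303866}$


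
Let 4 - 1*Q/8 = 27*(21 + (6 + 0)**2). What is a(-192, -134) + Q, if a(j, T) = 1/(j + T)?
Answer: -4003281/326 ≈ -12280.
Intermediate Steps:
a(j, T) = 1/(T + j)
Q = -12280 (Q = 32 - 216*(21 + (6 + 0)**2) = 32 - 216*(21 + 6**2) = 32 - 216*(21 + 36) = 32 - 216*57 = 32 - 8*1539 = 32 - 12312 = -12280)
a(-192, -134) + Q = 1/(-134 - 192) - 12280 = 1/(-326) - 12280 = -1/326 - 12280 = -4003281/326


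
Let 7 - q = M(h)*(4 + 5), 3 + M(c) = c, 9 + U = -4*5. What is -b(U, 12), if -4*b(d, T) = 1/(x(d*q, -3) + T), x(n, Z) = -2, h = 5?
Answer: 1/40 ≈ 0.025000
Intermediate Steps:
U = -29 (U = -9 - 4*5 = -9 - 20 = -29)
M(c) = -3 + c
q = -11 (q = 7 - (-3 + 5)*(4 + 5) = 7 - 2*9 = 7 - 1*18 = 7 - 18 = -11)
b(d, T) = -1/(4*(-2 + T))
-b(U, 12) = -(-1)/(-8 + 4*12) = -(-1)/(-8 + 48) = -(-1)/40 = -1*(-1/40) = 1/40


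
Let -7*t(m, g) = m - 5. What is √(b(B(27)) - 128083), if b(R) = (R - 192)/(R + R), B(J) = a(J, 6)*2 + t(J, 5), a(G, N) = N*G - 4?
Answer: I*√68255327770/730 ≈ 357.89*I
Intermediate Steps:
a(G, N) = -4 + G*N (a(G, N) = G*N - 4 = -4 + G*N)
t(m, g) = 5/7 - m/7 (t(m, g) = -(m - 5)/7 = -(-5 + m)/7 = 5/7 - m/7)
B(J) = -51/7 + 83*J/7 (B(J) = (-4 + J*6)*2 + (5/7 - J/7) = (-4 + 6*J)*2 + (5/7 - J/7) = (-8 + 12*J) + (5/7 - J/7) = -51/7 + 83*J/7)
b(R) = (-192 + R)/(2*R) (b(R) = (-192 + R)/((2*R)) = (-192 + R)*(1/(2*R)) = (-192 + R)/(2*R))
√(b(B(27)) - 128083) = √((-192 + (-51/7 + (83/7)*27))/(2*(-51/7 + (83/7)*27)) - 128083) = √((-192 + (-51/7 + 2241/7))/(2*(-51/7 + 2241/7)) - 128083) = √((-192 + 2190/7)/(2*(2190/7)) - 128083) = √((½)*(7/2190)*(846/7) - 128083) = √(141/730 - 128083) = √(-93500449/730) = I*√68255327770/730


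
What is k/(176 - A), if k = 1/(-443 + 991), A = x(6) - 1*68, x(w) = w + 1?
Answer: 1/129876 ≈ 7.6997e-6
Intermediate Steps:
x(w) = 1 + w
A = -61 (A = (1 + 6) - 1*68 = 7 - 68 = -61)
k = 1/548 ≈ 0.0018248
k/(176 - A) = 1/(548*(176 - 1*(-61))) = 1/(548*(176 + 61)) = (1/548)/237 = (1/548)*(1/237) = 1/129876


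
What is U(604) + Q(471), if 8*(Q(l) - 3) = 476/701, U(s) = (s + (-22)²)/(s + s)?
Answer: 843747/211702 ≈ 3.9855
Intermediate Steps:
U(s) = (484 + s)/(2*s) (U(s) = (s + 484)/((2*s)) = (484 + s)*(1/(2*s)) = (484 + s)/(2*s))
Q(l) = 4325/1402 (Q(l) = 3 + (476/701)/8 = 3 + (476*(1/701))/8 = 3 + (⅛)*(476/701) = 3 + 119/1402 = 4325/1402)
U(604) + Q(471) = (½)*(484 + 604)/604 + 4325/1402 = (½)*(1/604)*1088 + 4325/1402 = 136/151 + 4325/1402 = 843747/211702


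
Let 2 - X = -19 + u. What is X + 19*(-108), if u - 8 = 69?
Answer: -2108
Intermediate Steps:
u = 77 (u = 8 + 69 = 77)
X = -56 (X = 2 - (-19 + 77) = 2 - 1*58 = 2 - 58 = -56)
X + 19*(-108) = -56 + 19*(-108) = -56 - 2052 = -2108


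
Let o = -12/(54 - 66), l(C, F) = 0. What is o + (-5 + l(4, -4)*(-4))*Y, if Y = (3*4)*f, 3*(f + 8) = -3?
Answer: 541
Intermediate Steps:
f = -9 (f = -8 + (⅓)*(-3) = -8 - 1 = -9)
o = 1 (o = -12/(-12) = -12*(-1/12) = 1)
Y = -108 (Y = (3*4)*(-9) = 12*(-9) = -108)
o + (-5 + l(4, -4)*(-4))*Y = 1 + (-5 + 0*(-4))*(-108) = 1 + (-5 + 0)*(-108) = 1 - 5*(-108) = 1 + 540 = 541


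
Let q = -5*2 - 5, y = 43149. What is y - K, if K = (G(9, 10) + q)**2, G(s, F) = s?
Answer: 43113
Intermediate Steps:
q = -15 (q = -10 - 5 = -15)
K = 36 (K = (9 - 15)**2 = (-6)**2 = 36)
y - K = 43149 - 1*36 = 43149 - 36 = 43113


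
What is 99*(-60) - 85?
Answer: -6025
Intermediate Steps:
99*(-60) - 85 = -5940 - 85 = -6025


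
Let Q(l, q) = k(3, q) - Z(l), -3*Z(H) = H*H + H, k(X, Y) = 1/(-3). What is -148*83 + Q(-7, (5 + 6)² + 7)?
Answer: -36811/3 ≈ -12270.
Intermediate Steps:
k(X, Y) = -⅓
Z(H) = -H/3 - H²/3 (Z(H) = -(H*H + H)/3 = -(H² + H)/3 = -(H + H²)/3 = -H/3 - H²/3)
Q(l, q) = -⅓ + l*(1 + l)/3 (Q(l, q) = -⅓ - (-1)*l*(1 + l)/3 = -⅓ + l*(1 + l)/3)
-148*83 + Q(-7, (5 + 6)² + 7) = -148*83 + (-⅓ + (⅓)*(-7)*(1 - 7)) = -12284 + (-⅓ + (⅓)*(-7)*(-6)) = -12284 + (-⅓ + 14) = -12284 + 41/3 = -36811/3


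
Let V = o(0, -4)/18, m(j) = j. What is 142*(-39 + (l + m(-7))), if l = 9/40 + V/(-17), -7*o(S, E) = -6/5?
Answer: -9282185/1428 ≈ -6500.1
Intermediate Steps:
o(S, E) = 6/35 (o(S, E) = -(-6)/(7*5) = -⅐*(-6/5) = 6/35)
V = 1/105 (V = (6/35)/18 = (6/35)*(1/18) = 1/105 ≈ 0.0095238)
l = 641/2856 (l = 9/40 + (1/105)/(-17) = 9*(1/40) + (1/105)*(-1/17) = 9/40 - 1/1785 = 641/2856 ≈ 0.22444)
142*(-39 + (l + m(-7))) = 142*(-39 + (641/2856 - 7)) = 142*(-39 - 19351/2856) = 142*(-130735/2856) = -9282185/1428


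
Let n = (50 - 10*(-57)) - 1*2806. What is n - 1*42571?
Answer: -44757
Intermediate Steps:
n = -2186 (n = (50 + 570) - 2806 = 620 - 2806 = -2186)
n - 1*42571 = -2186 - 1*42571 = -2186 - 42571 = -44757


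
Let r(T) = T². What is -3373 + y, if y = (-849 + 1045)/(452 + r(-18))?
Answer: -654313/194 ≈ -3372.7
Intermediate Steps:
y = 49/194 (y = (-849 + 1045)/(452 + (-18)²) = 196/(452 + 324) = 196/776 = 196*(1/776) = 49/194 ≈ 0.25258)
-3373 + y = -3373 + 49/194 = -654313/194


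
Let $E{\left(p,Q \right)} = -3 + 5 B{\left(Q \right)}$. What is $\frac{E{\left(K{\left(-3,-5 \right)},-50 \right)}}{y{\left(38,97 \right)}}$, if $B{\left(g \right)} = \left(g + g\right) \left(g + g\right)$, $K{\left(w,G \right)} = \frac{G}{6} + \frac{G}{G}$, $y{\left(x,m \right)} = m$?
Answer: $\frac{49997}{97} \approx 515.43$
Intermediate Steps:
$K{\left(w,G \right)} = 1 + \frac{G}{6}$ ($K{\left(w,G \right)} = G \frac{1}{6} + 1 = \frac{G}{6} + 1 = 1 + \frac{G}{6}$)
$B{\left(g \right)} = 4 g^{2}$ ($B{\left(g \right)} = 2 g 2 g = 4 g^{2}$)
$E{\left(p,Q \right)} = -3 + 20 Q^{2}$ ($E{\left(p,Q \right)} = -3 + 5 \cdot 4 Q^{2} = -3 + 20 Q^{2}$)
$\frac{E{\left(K{\left(-3,-5 \right)},-50 \right)}}{y{\left(38,97 \right)}} = \frac{-3 + 20 \left(-50\right)^{2}}{97} = \left(-3 + 20 \cdot 2500\right) \frac{1}{97} = \left(-3 + 50000\right) \frac{1}{97} = 49997 \cdot \frac{1}{97} = \frac{49997}{97}$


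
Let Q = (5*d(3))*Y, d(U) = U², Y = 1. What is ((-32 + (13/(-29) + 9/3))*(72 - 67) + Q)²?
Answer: 8791225/841 ≈ 10453.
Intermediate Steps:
Q = 45 (Q = (5*3²)*1 = (5*9)*1 = 45*1 = 45)
((-32 + (13/(-29) + 9/3))*(72 - 67) + Q)² = ((-32 + (13/(-29) + 9/3))*(72 - 67) + 45)² = ((-32 + (13*(-1/29) + 9*(⅓)))*5 + 45)² = ((-32 + (-13/29 + 3))*5 + 45)² = ((-32 + 74/29)*5 + 45)² = (-854/29*5 + 45)² = (-4270/29 + 45)² = (-2965/29)² = 8791225/841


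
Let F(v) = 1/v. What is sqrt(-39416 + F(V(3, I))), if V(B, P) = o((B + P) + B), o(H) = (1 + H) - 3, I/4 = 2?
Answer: I*sqrt(1418973)/6 ≈ 198.53*I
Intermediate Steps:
I = 8 (I = 4*2 = 8)
o(H) = -2 + H
V(B, P) = -2 + P + 2*B (V(B, P) = -2 + ((B + P) + B) = -2 + (P + 2*B) = -2 + P + 2*B)
sqrt(-39416 + F(V(3, I))) = sqrt(-39416 + 1/(-2 + 8 + 2*3)) = sqrt(-39416 + 1/(-2 + 8 + 6)) = sqrt(-39416 + 1/12) = sqrt(-472991/12) = I*sqrt(1418973)/6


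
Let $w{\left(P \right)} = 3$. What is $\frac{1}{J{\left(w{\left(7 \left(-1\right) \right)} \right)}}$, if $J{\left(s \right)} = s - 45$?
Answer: $- \frac{1}{42} \approx -0.02381$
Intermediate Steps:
$J{\left(s \right)} = -45 + s$
$\frac{1}{J{\left(w{\left(7 \left(-1\right) \right)} \right)}} = \frac{1}{-45 + 3} = \frac{1}{-42} = - \frac{1}{42}$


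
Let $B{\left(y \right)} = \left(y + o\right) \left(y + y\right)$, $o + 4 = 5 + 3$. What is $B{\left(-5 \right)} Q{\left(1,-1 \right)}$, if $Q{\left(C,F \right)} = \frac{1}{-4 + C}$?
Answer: $- \frac{10}{3} \approx -3.3333$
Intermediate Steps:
$o = 4$ ($o = -4 + \left(5 + 3\right) = -4 + 8 = 4$)
$B{\left(y \right)} = 2 y \left(4 + y\right)$ ($B{\left(y \right)} = \left(y + 4\right) \left(y + y\right) = \left(4 + y\right) 2 y = 2 y \left(4 + y\right)$)
$B{\left(-5 \right)} Q{\left(1,-1 \right)} = \frac{2 \left(-5\right) \left(4 - 5\right)}{-4 + 1} = \frac{2 \left(-5\right) \left(-1\right)}{-3} = 10 \left(- \frac{1}{3}\right) = - \frac{10}{3}$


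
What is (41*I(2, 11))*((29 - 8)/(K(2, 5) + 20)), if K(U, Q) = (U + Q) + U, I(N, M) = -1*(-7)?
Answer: 6027/29 ≈ 207.83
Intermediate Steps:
I(N, M) = 7
K(U, Q) = Q + 2*U (K(U, Q) = (Q + U) + U = Q + 2*U)
(41*I(2, 11))*((29 - 8)/(K(2, 5) + 20)) = (41*7)*((29 - 8)/((5 + 2*2) + 20)) = 287*(21/((5 + 4) + 20)) = 287*(21/(9 + 20)) = 287*(21/29) = 6027/29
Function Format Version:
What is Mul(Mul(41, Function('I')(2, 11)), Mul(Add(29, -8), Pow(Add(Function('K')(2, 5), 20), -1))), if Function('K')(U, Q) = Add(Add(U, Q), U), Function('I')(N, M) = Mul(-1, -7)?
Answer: Rational(6027, 29) ≈ 207.83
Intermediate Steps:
Function('I')(N, M) = 7
Function('K')(U, Q) = Add(Q, Mul(2, U)) (Function('K')(U, Q) = Add(Add(Q, U), U) = Add(Q, Mul(2, U)))
Mul(Mul(41, Function('I')(2, 11)), Mul(Add(29, -8), Pow(Add(Function('K')(2, 5), 20), -1))) = Mul(Mul(41, 7), Mul(Add(29, -8), Pow(Add(Add(5, Mul(2, 2)), 20), -1))) = Mul(287, Mul(21, Pow(Add(Add(5, 4), 20), -1))) = Mul(287, Mul(21, Pow(Add(9, 20), -1))) = Mul(287, Mul(21, Pow(29, -1))) = Mul(287, Mul(21, Rational(1, 29))) = Mul(287, Rational(21, 29)) = Rational(6027, 29)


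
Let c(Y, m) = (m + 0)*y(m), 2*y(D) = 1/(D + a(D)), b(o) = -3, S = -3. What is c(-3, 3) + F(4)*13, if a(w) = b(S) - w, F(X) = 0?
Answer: -½ ≈ -0.50000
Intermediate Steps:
a(w) = -3 - w
y(D) = -⅙ (y(D) = 1/(2*(D + (-3 - D))) = (½)/(-3) = (½)*(-⅓) = -⅙)
c(Y, m) = -m/6 (c(Y, m) = (m + 0)*(-⅙) = m*(-⅙) = -m/6)
c(-3, 3) + F(4)*13 = -⅙*3 + 0*13 = -½ + 0 = -½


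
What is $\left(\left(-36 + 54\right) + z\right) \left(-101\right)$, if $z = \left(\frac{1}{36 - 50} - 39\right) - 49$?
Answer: $\frac{99081}{14} \approx 7077.2$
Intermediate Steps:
$z = - \frac{1233}{14}$ ($z = \left(\frac{1}{-14} - 39\right) - 49 = \left(- \frac{1}{14} - 39\right) - 49 = - \frac{547}{14} - 49 = - \frac{1233}{14} \approx -88.071$)
$\left(\left(-36 + 54\right) + z\right) \left(-101\right) = \left(\left(-36 + 54\right) - \frac{1233}{14}\right) \left(-101\right) = \left(18 - \frac{1233}{14}\right) \left(-101\right) = \left(- \frac{981}{14}\right) \left(-101\right) = \frac{99081}{14}$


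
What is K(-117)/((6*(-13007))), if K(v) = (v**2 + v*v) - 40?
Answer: -13669/39021 ≈ -0.35030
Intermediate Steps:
K(v) = -40 + 2*v**2 (K(v) = (v**2 + v**2) - 40 = 2*v**2 - 40 = -40 + 2*v**2)
K(-117)/((6*(-13007))) = (-40 + 2*(-117)**2)/((6*(-13007))) = (-40 + 2*13689)/(-78042) = (-40 + 27378)*(-1/78042) = 27338*(-1/78042) = -13669/39021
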